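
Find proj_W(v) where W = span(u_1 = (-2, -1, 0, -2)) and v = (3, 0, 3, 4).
proj_W(v) = (28/9, 14/9, 0, 28/9)

Set up U = [u_1 | ... | u_1] ∈ R^(4×1). The projector onto W = col(U) is P = U (U^T U)^(-1) U^T.
Compute U^T U =
  [9],
and U^T v = (-14).
Solve U^T U · c = U^T v for the coefficients: c = (-14/9). The projection is proj_W(v) = U c.
Check: (v - proj_W(v)) · u_1 = 0  (should be 0).
Result: proj_W(v) = (28/9, 14/9, 0, 28/9).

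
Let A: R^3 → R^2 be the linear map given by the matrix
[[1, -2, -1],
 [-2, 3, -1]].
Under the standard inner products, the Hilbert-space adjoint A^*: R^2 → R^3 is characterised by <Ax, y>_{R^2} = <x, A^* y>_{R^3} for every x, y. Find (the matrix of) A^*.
A^* = A^T =
[[1, -2],
 [-2, 3],
 [-1, -1]]

For real matrices with standard dot products, the defining identity <Ax, y> = <x, A^* y> gives (Ax)^T y = x^T (A^*) y, i.e. x^T A^T y = x^T (A^*) y. Since this holds for all x, y, we must have A^* = A^T. Therefore
A^* =
[[1, -2],
 [-2, 3],
 [-1, -1]].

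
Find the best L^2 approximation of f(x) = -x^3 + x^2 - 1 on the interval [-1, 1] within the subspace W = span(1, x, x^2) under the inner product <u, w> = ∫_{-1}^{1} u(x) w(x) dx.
g(x) = x^2 - 3*x/5 - 1

The best approximation g ∈ W is the orthogonal projection of f onto W. Writing g = a_0 + a_1 x + a_2 x^2, the coefficients solve the normal equations G · a = b where
  G_{ij} = <φ_i, φ_j> and b_i = <f, φ_i>, with φ_0 = 1, φ_1 = x, φ_2 = x^2.
G =
  [2, 0, 2/3]
  [0, 2/3, 0]
  [2/3, 0, 2/5],
b = (-4/3, -2/5, -4/15).
Solving gives a_0 = -1, a_1 = -3/5, a_2 = 1, so
  g(x) = x^2 - 3*x/5 - 1.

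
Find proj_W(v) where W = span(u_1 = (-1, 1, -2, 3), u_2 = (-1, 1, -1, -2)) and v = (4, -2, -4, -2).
proj_W(v) = (2/101, -2/101, 26/101, -116/101)

Set up U = [u_1 | ... | u_2] ∈ R^(4×2). The projector onto W = col(U) is P = U (U^T U)^(-1) U^T.
Compute U^T U =
  [15, -2]
  [-2, 7],
and U^T v = (-4, 2).
Solve U^T U · c = U^T v for the coefficients: c = (-24/101, 22/101). The projection is proj_W(v) = U c.
Check: (v - proj_W(v)) · u_1 = 0  (should be 0).
Check: (v - proj_W(v)) · u_2 = 0  (should be 0).
Result: proj_W(v) = (2/101, -2/101, 26/101, -116/101).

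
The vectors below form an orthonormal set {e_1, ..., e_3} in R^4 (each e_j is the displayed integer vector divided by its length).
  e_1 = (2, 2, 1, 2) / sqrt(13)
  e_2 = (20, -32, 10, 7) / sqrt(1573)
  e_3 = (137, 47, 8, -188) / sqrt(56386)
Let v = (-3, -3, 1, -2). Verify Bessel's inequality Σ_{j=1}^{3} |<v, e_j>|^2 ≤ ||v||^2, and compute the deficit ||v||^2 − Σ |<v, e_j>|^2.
Σ |<v, e_j>|^2 = 4301/233; ||v||^2 = 23; deficit = 1058/233

Write each e_j = u_j / sqrt(<u_j, u_j>) where u_j is the displayed integer vector. Then <v, e_j> = <v, u_j> / sqrt(<u_j, u_j>), so |<v, e_j>|^2 = <v, u_j>^2 / <u_j, u_j>.
Coefficients: <v, e_1> = -15/sqrt(13), <v, e_2> = 32/sqrt(1573), <v, e_3> = -168/sqrt(56386).
Square and sum: Σ |<v, e_j>|^2 = 4301/233.
Compute ||v||^2 = v·v = 23.
Deficit = 23 − 4301/233 = 1058/233 ≥ 0, confirming Bessel's inequality. (The deficit equals ||v − Σ <v,e_j> e_j||^2, the squared distance from v to span{e_j}.)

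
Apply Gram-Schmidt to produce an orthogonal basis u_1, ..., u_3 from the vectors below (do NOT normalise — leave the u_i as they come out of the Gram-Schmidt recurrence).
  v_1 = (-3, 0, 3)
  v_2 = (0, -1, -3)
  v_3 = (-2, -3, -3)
Orthogonal basis:
  u_1 = (-3, 0, 3)
  u_2 = (-3/2, -1, -3/2)
  u_3 = (4/11, -12/11, 4/11)

Apply the Gram-Schmidt recurrence
  u_1 = v_1
  u_i = v_i − Σ_{j<i} ((v_i · u_j) / (u_j · u_j)) · u_j.

Step by step this gives:
  u_1 = (-3, 0, 3)
  u_2 = (-3/2, -1, -3/2)
  u_3 = (4/11, -12/11, 4/11)

Orthogonality check:
  u_2 · u_1 = 0 (should be 0)
  u_3 · u_1 = 0 (should be 0)
  u_3 · u_2 = 0 (should be 0)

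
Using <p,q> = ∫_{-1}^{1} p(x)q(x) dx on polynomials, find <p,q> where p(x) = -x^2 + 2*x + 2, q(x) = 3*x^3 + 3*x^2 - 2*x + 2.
<p,q> = 46/5

Expand the product: p(x)·q(x) = -3*x^5 + 3*x^4 + 14*x^3 + 4.
∫_{-1}^{1} of each monomial x^k gives [2/(k+1) if k even, 0 if k odd]. Integrating term-by-term (or equivalently evaluating the antiderivative F(x) = -x^6/2 + 3*x^5/5 + 7*x^4/2 + 4*x at the endpoints):
  F(1) − F(−1) = 38/5 − (-8/5) = 46/5.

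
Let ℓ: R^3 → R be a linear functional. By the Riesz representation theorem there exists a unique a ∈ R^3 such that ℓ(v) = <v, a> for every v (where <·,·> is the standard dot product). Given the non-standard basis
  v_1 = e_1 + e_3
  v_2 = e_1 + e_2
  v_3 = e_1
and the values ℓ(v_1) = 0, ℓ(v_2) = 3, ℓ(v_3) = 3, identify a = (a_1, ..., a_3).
a = (3, 0, -3)

Write a = (a_1, ..., a_3) in the standard basis. For each basis vector v_i, ℓ(v_i) = <v_i, a> is a linear equation in the a_j's. Collect the n equations into a matrix system V a = ℓ, where row i of V is v_i (expressed in the standard basis). Since V is invertible (lower-triangular with 1s on the diagonal, up to permutation), solve by back-substitution:
  V =
[[1, 0, 1],
 [1, 1, 0],
 [1, 0, 0]]
  V a = (0, 3, 3)
Solving gives a = (3, 0, -3).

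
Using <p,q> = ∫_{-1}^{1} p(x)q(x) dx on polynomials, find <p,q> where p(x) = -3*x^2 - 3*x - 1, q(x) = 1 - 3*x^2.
<p,q> = 8/5

Expand the product: p(x)·q(x) = 9*x^4 + 9*x^3 - 3*x - 1.
∫_{-1}^{1} of each monomial x^k gives [2/(k+1) if k even, 0 if k odd]. Integrating term-by-term (or equivalently evaluating the antiderivative F(x) = 9*x^5/5 + 9*x^4/4 - 3*x^2/2 - x at the endpoints):
  F(1) − F(−1) = 31/20 − (-1/20) = 8/5.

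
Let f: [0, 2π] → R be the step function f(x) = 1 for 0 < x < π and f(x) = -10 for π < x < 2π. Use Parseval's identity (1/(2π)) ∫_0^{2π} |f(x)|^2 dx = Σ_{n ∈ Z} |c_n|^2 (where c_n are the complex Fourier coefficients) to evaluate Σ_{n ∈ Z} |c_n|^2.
Σ |c_n|^2 = 101/2

Parseval equates the L^2 energy of f (normalised by 1/(2π)) with the ℓ^2 sum of its Fourier coefficients: (1/(2π)) ∫_0^{2π} |f|^2 = Σ |c_n|^2.
Compute the left side: (1/(2π)) [∫_0^π 1^2 dx + ∫_π^{2π} (-10)^2 dx] = (1/(2π)) · (1π + 100π) = (1 + 100)/2 = 101/2.
So Σ_{n ∈ Z} |c_n|^2 = 101/2.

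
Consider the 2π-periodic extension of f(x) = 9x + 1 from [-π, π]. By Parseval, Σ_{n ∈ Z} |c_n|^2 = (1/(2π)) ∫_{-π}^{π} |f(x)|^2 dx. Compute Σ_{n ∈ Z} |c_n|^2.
Σ |c_n|^2 = 27π^2 + 1

Expand and integrate term by term over [-π, π]:
  ∫ (9x)^2 dx = 81·(2π^3/3); ∫ 2·9·(1)·x dx = 0 (odd integrand); ∫ 1^2 dx = 1·2π.
So (1/(2π)) ∫_{-π}^{π} (9x + 1)^2 dx = 81π^2/3 + 1 = 27π^2 + 1.
Parseval ⇒ Σ |c_n|^2 = 27π^2 + 1.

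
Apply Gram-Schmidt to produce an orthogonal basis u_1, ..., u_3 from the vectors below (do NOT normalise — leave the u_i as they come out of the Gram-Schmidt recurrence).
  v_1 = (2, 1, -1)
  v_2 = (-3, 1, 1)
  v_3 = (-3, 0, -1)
Orthogonal basis:
  u_1 = (2, 1, -1)
  u_2 = (-1, 2, 0)
  u_3 = (-11/15, -11/30, -11/6)

Apply the Gram-Schmidt recurrence
  u_1 = v_1
  u_i = v_i − Σ_{j<i} ((v_i · u_j) / (u_j · u_j)) · u_j.

Step by step this gives:
  u_1 = (2, 1, -1)
  u_2 = (-1, 2, 0)
  u_3 = (-11/15, -11/30, -11/6)

Orthogonality check:
  u_2 · u_1 = 0 (should be 0)
  u_3 · u_1 = 0 (should be 0)
  u_3 · u_2 = 0 (should be 0)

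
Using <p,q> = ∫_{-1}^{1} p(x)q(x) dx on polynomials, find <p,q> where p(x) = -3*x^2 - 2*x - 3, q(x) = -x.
<p,q> = 4/3

Expand the product: p(x)·q(x) = 3*x^3 + 2*x^2 + 3*x.
∫_{-1}^{1} of each monomial x^k gives [2/(k+1) if k even, 0 if k odd]. Integrating term-by-term (or equivalently evaluating the antiderivative F(x) = 3*x^4/4 + 2*x^3/3 + 3*x^2/2 at the endpoints):
  F(1) − F(−1) = 35/12 − (19/12) = 4/3.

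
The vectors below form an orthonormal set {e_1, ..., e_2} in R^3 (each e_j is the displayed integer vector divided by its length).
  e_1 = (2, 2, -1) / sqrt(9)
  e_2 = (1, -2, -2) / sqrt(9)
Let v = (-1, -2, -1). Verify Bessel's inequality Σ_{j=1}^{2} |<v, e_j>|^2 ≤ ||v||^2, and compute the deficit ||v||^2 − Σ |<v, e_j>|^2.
Σ |<v, e_j>|^2 = 50/9; ||v||^2 = 6; deficit = 4/9

Write each e_j = u_j / sqrt(<u_j, u_j>) where u_j is the displayed integer vector. Then <v, e_j> = <v, u_j> / sqrt(<u_j, u_j>), so |<v, e_j>|^2 = <v, u_j>^2 / <u_j, u_j>.
Coefficients: <v, e_1> = -5/sqrt(9), <v, e_2> = 5/sqrt(9).
Square and sum: Σ |<v, e_j>|^2 = 50/9.
Compute ||v||^2 = v·v = 6.
Deficit = 6 − 50/9 = 4/9 ≥ 0, confirming Bessel's inequality. (The deficit equals ||v − Σ <v,e_j> e_j||^2, the squared distance from v to span{e_j}.)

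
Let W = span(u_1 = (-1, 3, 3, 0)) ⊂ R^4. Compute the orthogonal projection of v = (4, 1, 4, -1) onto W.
proj_W(v) = (-11/19, 33/19, 33/19, 0)

Set up U = [u_1 | ... | u_1] ∈ R^(4×1). The projector onto W = col(U) is P = U (U^T U)^(-1) U^T.
Compute U^T U =
  [19],
and U^T v = (11).
Solve U^T U · c = U^T v for the coefficients: c = (11/19). The projection is proj_W(v) = U c.
Check: (v - proj_W(v)) · u_1 = 0  (should be 0).
Result: proj_W(v) = (-11/19, 33/19, 33/19, 0).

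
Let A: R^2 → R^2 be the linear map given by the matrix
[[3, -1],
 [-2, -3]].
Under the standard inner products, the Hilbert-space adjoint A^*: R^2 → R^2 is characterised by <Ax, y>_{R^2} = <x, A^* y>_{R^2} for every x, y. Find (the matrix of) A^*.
A^* = A^T =
[[3, -2],
 [-1, -3]]

For real matrices with standard dot products, the defining identity <Ax, y> = <x, A^* y> gives (Ax)^T y = x^T (A^*) y, i.e. x^T A^T y = x^T (A^*) y. Since this holds for all x, y, we must have A^* = A^T. Therefore
A^* =
[[3, -2],
 [-1, -3]].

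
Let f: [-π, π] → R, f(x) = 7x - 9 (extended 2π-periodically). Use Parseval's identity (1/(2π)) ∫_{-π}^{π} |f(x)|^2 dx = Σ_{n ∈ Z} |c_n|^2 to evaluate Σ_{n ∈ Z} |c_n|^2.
Σ |c_n|^2 = 49π^2/3 + 81

Expand and integrate term by term over [-π, π]:
  ∫ (7x)^2 dx = 49·(2π^3/3); ∫ 2·7·(-9)·x dx = 0 (odd integrand); ∫ (-9)^2 dx = 81·2π.
So (1/(2π)) ∫_{-π}^{π} (7x - 9)^2 dx = 49π^2/3 + 81 = 49π^2/3 + 81.
Parseval ⇒ Σ |c_n|^2 = 49π^2/3 + 81.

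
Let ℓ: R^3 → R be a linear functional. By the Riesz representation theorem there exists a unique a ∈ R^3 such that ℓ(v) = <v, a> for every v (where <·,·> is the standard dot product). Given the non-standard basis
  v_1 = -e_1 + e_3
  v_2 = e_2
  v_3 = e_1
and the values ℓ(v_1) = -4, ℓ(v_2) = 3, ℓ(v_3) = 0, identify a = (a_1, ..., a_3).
a = (0, 3, -4)

Write a = (a_1, ..., a_3) in the standard basis. For each basis vector v_i, ℓ(v_i) = <v_i, a> is a linear equation in the a_j's. Collect the n equations into a matrix system V a = ℓ, where row i of V is v_i (expressed in the standard basis). Since V is invertible (lower-triangular with 1s on the diagonal, up to permutation), solve by back-substitution:
  V =
[[-1, 0, 1],
 [0, 1, 0],
 [1, 0, 0]]
  V a = (-4, 3, 0)
Solving gives a = (0, 3, -4).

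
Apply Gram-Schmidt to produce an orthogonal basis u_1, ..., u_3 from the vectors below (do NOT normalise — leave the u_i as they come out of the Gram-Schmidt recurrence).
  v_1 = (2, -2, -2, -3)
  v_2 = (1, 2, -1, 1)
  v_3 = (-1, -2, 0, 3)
Orthogonal basis:
  u_1 = (2, -2, -2, -3)
  u_2 = (9/7, 12/7, -9/7, 4/7)
  u_3 = (35/138, -130/69, -173/138, 52/23)

Apply the Gram-Schmidt recurrence
  u_1 = v_1
  u_i = v_i − Σ_{j<i} ((v_i · u_j) / (u_j · u_j)) · u_j.

Step by step this gives:
  u_1 = (2, -2, -2, -3)
  u_2 = (9/7, 12/7, -9/7, 4/7)
  u_3 = (35/138, -130/69, -173/138, 52/23)

Orthogonality check:
  u_2 · u_1 = 0 (should be 0)
  u_3 · u_1 = 0 (should be 0)
  u_3 · u_2 = 0 (should be 0)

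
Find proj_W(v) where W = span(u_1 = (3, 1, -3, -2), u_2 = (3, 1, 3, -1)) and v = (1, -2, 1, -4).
proj_W(v) = (786/451, 262/451, 210/451, -358/451)

Set up U = [u_1 | ... | u_2] ∈ R^(4×2). The projector onto W = col(U) is P = U (U^T U)^(-1) U^T.
Compute U^T U =
  [23, 3]
  [3, 20],
and U^T v = (6, 8).
Solve U^T U · c = U^T v for the coefficients: c = (96/451, 166/451). The projection is proj_W(v) = U c.
Check: (v - proj_W(v)) · u_1 = 0  (should be 0).
Check: (v - proj_W(v)) · u_2 = 0  (should be 0).
Result: proj_W(v) = (786/451, 262/451, 210/451, -358/451).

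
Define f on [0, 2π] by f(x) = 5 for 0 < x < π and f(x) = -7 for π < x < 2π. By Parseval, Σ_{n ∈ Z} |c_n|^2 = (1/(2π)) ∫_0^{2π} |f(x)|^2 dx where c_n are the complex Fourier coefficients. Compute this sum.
Σ |c_n|^2 = 37

Parseval equates the L^2 energy of f (normalised by 1/(2π)) with the ℓ^2 sum of its Fourier coefficients: (1/(2π)) ∫_0^{2π} |f|^2 = Σ |c_n|^2.
Compute the left side: (1/(2π)) [∫_0^π 5^2 dx + ∫_π^{2π} (-7)^2 dx] = (1/(2π)) · (25π + 49π) = (25 + 49)/2 = 37.
So Σ_{n ∈ Z} |c_n|^2 = 37.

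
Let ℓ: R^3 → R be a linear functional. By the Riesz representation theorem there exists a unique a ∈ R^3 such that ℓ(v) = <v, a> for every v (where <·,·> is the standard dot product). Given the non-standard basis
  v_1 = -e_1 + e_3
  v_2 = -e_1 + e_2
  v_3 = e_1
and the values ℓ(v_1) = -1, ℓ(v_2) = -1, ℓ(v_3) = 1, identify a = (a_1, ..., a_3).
a = (1, 0, 0)

Write a = (a_1, ..., a_3) in the standard basis. For each basis vector v_i, ℓ(v_i) = <v_i, a> is a linear equation in the a_j's. Collect the n equations into a matrix system V a = ℓ, where row i of V is v_i (expressed in the standard basis). Since V is invertible (lower-triangular with 1s on the diagonal, up to permutation), solve by back-substitution:
  V =
[[-1, 0, 1],
 [-1, 1, 0],
 [1, 0, 0]]
  V a = (-1, -1, 1)
Solving gives a = (1, 0, 0).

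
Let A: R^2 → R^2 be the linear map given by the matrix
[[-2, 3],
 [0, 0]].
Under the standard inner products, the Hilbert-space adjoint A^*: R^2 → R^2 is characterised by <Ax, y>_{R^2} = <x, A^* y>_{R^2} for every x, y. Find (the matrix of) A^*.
A^* = A^T =
[[-2, 0],
 [3, 0]]

For real matrices with standard dot products, the defining identity <Ax, y> = <x, A^* y> gives (Ax)^T y = x^T (A^*) y, i.e. x^T A^T y = x^T (A^*) y. Since this holds for all x, y, we must have A^* = A^T. Therefore
A^* =
[[-2, 0],
 [3, 0]].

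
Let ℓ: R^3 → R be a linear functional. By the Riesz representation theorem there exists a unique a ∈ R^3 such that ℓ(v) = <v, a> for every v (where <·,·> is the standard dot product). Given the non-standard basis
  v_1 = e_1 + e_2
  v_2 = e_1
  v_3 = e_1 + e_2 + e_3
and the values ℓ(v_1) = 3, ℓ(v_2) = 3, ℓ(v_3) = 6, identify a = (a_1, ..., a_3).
a = (3, 0, 3)

Write a = (a_1, ..., a_3) in the standard basis. For each basis vector v_i, ℓ(v_i) = <v_i, a> is a linear equation in the a_j's. Collect the n equations into a matrix system V a = ℓ, where row i of V is v_i (expressed in the standard basis). Since V is invertible (lower-triangular with 1s on the diagonal, up to permutation), solve by back-substitution:
  V =
[[1, 1, 0],
 [1, 0, 0],
 [1, 1, 1]]
  V a = (3, 3, 6)
Solving gives a = (3, 0, 3).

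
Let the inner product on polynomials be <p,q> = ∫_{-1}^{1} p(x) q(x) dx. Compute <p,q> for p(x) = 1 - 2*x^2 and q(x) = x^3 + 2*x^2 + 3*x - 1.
<p,q> = -14/15

Expand the product: p(x)·q(x) = -2*x^5 - 4*x^4 - 5*x^3 + 4*x^2 + 3*x - 1.
∫_{-1}^{1} of each monomial x^k gives [2/(k+1) if k even, 0 if k odd]. Integrating term-by-term (or equivalently evaluating the antiderivative F(x) = -x^6/3 - 4*x^5/5 - 5*x^4/4 + 4*x^3/3 + 3*x^2/2 - x at the endpoints):
  F(1) − F(−1) = -11/20 − (23/60) = -14/15.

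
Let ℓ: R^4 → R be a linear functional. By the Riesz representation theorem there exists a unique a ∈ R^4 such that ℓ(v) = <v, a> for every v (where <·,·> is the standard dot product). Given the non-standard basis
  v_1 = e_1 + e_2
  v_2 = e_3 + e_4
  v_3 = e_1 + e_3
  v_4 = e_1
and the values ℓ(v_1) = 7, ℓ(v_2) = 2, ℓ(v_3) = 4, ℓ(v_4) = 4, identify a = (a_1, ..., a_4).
a = (4, 3, 0, 2)

Write a = (a_1, ..., a_4) in the standard basis. For each basis vector v_i, ℓ(v_i) = <v_i, a> is a linear equation in the a_j's. Collect the n equations into a matrix system V a = ℓ, where row i of V is v_i (expressed in the standard basis). Since V is invertible (lower-triangular with 1s on the diagonal, up to permutation), solve by back-substitution:
  V =
[[1, 1, 0, 0],
 [0, 0, 1, 1],
 [1, 0, 1, 0],
 [1, 0, 0, 0]]
  V a = (7, 2, 4, 4)
Solving gives a = (4, 3, 0, 2).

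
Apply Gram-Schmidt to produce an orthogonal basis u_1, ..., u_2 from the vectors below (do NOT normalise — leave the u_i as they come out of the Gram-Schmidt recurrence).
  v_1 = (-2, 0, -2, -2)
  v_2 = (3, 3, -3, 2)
Orthogonal basis:
  u_1 = (-2, 0, -2, -2)
  u_2 = (7/3, 3, -11/3, 4/3)

Apply the Gram-Schmidt recurrence
  u_1 = v_1
  u_i = v_i − Σ_{j<i} ((v_i · u_j) / (u_j · u_j)) · u_j.

Step by step this gives:
  u_1 = (-2, 0, -2, -2)
  u_2 = (7/3, 3, -11/3, 4/3)

Orthogonality check:
  u_2 · u_1 = 0 (should be 0)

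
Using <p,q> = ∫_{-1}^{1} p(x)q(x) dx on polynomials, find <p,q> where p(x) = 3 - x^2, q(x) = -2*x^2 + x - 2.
<p,q> = -208/15

Expand the product: p(x)·q(x) = 2*x^4 - x^3 - 4*x^2 + 3*x - 6.
∫_{-1}^{1} of each monomial x^k gives [2/(k+1) if k even, 0 if k odd]. Integrating term-by-term (or equivalently evaluating the antiderivative F(x) = 2*x^5/5 - x^4/4 - 4*x^3/3 + 3*x^2/2 - 6*x at the endpoints):
  F(1) − F(−1) = -341/60 − (491/60) = -208/15.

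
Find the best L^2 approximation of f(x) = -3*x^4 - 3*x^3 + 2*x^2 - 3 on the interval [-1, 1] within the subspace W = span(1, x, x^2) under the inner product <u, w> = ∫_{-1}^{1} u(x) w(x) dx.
g(x) = -4*x^2/7 - 9*x/5 - 96/35

The best approximation g ∈ W is the orthogonal projection of f onto W. Writing g = a_0 + a_1 x + a_2 x^2, the coefficients solve the normal equations G · a = b where
  G_{ij} = <φ_i, φ_j> and b_i = <f, φ_i>, with φ_0 = 1, φ_1 = x, φ_2 = x^2.
G =
  [2, 0, 2/3]
  [0, 2/3, 0]
  [2/3, 0, 2/5],
b = (-88/15, -6/5, -72/35).
Solving gives a_0 = -96/35, a_1 = -9/5, a_2 = -4/7, so
  g(x) = -4*x^2/7 - 9*x/5 - 96/35.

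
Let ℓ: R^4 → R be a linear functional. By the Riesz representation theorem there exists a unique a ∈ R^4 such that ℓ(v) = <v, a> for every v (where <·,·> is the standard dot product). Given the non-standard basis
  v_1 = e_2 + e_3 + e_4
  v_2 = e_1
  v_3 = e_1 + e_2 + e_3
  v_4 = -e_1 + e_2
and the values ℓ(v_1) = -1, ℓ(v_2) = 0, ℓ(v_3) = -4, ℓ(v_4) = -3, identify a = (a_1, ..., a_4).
a = (0, -3, -1, 3)

Write a = (a_1, ..., a_4) in the standard basis. For each basis vector v_i, ℓ(v_i) = <v_i, a> is a linear equation in the a_j's. Collect the n equations into a matrix system V a = ℓ, where row i of V is v_i (expressed in the standard basis). Since V is invertible (lower-triangular with 1s on the diagonal, up to permutation), solve by back-substitution:
  V =
[[0, 1, 1, 1],
 [1, 0, 0, 0],
 [1, 1, 1, 0],
 [-1, 1, 0, 0]]
  V a = (-1, 0, -4, -3)
Solving gives a = (0, -3, -1, 3).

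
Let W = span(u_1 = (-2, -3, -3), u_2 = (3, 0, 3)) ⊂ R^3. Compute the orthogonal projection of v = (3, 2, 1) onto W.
proj_W(v) = (33/19, 30/19, 43/19)

Set up U = [u_1 | ... | u_2] ∈ R^(3×2). The projector onto W = col(U) is P = U (U^T U)^(-1) U^T.
Compute U^T U =
  [22, -15]
  [-15, 18],
and U^T v = (-15, 12).
Solve U^T U · c = U^T v for the coefficients: c = (-10/19, 13/57). The projection is proj_W(v) = U c.
Check: (v - proj_W(v)) · u_1 = 0  (should be 0).
Check: (v - proj_W(v)) · u_2 = 0  (should be 0).
Result: proj_W(v) = (33/19, 30/19, 43/19).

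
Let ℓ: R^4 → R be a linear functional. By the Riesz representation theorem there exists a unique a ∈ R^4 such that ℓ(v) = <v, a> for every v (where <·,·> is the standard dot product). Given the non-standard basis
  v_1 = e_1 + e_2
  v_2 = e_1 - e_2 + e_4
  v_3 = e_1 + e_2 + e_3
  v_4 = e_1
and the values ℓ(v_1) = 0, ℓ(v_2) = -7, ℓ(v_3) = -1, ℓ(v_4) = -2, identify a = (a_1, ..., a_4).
a = (-2, 2, -1, -3)

Write a = (a_1, ..., a_4) in the standard basis. For each basis vector v_i, ℓ(v_i) = <v_i, a> is a linear equation in the a_j's. Collect the n equations into a matrix system V a = ℓ, where row i of V is v_i (expressed in the standard basis). Since V is invertible (lower-triangular with 1s on the diagonal, up to permutation), solve by back-substitution:
  V =
[[1, 1, 0, 0],
 [1, -1, 0, 1],
 [1, 1, 1, 0],
 [1, 0, 0, 0]]
  V a = (0, -7, -1, -2)
Solving gives a = (-2, 2, -1, -3).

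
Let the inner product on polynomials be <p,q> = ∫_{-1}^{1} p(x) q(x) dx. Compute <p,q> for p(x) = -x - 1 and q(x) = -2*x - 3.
<p,q> = 22/3

Expand the product: p(x)·q(x) = 2*x^2 + 5*x + 3.
∫_{-1}^{1} of each monomial x^k gives [2/(k+1) if k even, 0 if k odd]. Integrating term-by-term (or equivalently evaluating the antiderivative F(x) = 2*x^3/3 + 5*x^2/2 + 3*x at the endpoints):
  F(1) − F(−1) = 37/6 − (-7/6) = 22/3.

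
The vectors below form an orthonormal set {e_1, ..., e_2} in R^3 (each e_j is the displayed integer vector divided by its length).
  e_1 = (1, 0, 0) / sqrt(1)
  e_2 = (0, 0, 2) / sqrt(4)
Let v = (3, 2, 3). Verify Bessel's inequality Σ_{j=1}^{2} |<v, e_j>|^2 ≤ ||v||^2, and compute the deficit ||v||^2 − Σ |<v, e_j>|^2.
Σ |<v, e_j>|^2 = 18; ||v||^2 = 22; deficit = 4

Write each e_j = u_j / sqrt(<u_j, u_j>) where u_j is the displayed integer vector. Then <v, e_j> = <v, u_j> / sqrt(<u_j, u_j>), so |<v, e_j>|^2 = <v, u_j>^2 / <u_j, u_j>.
Coefficients: <v, e_1> = 3/sqrt(1), <v, e_2> = 6/sqrt(4).
Square and sum: Σ |<v, e_j>|^2 = 18.
Compute ||v||^2 = v·v = 22.
Deficit = 22 − 18 = 4 ≥ 0, confirming Bessel's inequality. (The deficit equals ||v − Σ <v,e_j> e_j||^2, the squared distance from v to span{e_j}.)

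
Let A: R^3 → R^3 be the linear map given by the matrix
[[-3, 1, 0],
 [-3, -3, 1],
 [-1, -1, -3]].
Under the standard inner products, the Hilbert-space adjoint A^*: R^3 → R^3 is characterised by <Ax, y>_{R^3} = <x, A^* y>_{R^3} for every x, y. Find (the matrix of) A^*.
A^* = A^T =
[[-3, -3, -1],
 [1, -3, -1],
 [0, 1, -3]]

For real matrices with standard dot products, the defining identity <Ax, y> = <x, A^* y> gives (Ax)^T y = x^T (A^*) y, i.e. x^T A^T y = x^T (A^*) y. Since this holds for all x, y, we must have A^* = A^T. Therefore
A^* =
[[-3, -3, -1],
 [1, -3, -1],
 [0, 1, -3]].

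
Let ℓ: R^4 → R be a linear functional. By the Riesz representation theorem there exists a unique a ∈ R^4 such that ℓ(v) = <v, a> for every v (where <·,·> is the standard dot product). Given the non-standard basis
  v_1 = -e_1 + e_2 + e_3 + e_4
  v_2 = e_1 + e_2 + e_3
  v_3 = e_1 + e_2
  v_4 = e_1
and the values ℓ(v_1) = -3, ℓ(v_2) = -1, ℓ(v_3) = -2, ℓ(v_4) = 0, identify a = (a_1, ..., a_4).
a = (0, -2, 1, -2)

Write a = (a_1, ..., a_4) in the standard basis. For each basis vector v_i, ℓ(v_i) = <v_i, a> is a linear equation in the a_j's. Collect the n equations into a matrix system V a = ℓ, where row i of V is v_i (expressed in the standard basis). Since V is invertible (lower-triangular with 1s on the diagonal, up to permutation), solve by back-substitution:
  V =
[[-1, 1, 1, 1],
 [1, 1, 1, 0],
 [1, 1, 0, 0],
 [1, 0, 0, 0]]
  V a = (-3, -1, -2, 0)
Solving gives a = (0, -2, 1, -2).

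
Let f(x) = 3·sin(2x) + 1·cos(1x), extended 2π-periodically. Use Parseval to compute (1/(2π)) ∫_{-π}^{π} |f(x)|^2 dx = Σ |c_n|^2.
Σ |c_n|^2 = 5

Expand |f|^2 and use orthogonality of {sin(nx), cos(mx)} on [-π, π]:
  ∫_{-π}^{π} sin(nx)^2 dx = π, ∫ cos(mx)^2 dx = π, and cross terms integrate to 0.
So ∫_{-π}^{π} f(x)^2 dx = 3^2 · π + 1^2 · π = (9 + 1)π.
Divide by 2π: (9 + 1)/2 = 5.
By Parseval, this equals Σ |c_n|^2.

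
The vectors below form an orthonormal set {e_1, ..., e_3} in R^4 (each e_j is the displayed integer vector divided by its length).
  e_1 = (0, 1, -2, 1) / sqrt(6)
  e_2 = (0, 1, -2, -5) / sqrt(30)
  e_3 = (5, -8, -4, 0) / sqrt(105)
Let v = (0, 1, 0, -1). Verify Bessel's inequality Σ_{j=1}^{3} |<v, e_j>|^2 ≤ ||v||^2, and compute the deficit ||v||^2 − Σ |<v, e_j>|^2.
Σ |<v, e_j>|^2 = 38/21; ||v||^2 = 2; deficit = 4/21

Write each e_j = u_j / sqrt(<u_j, u_j>) where u_j is the displayed integer vector. Then <v, e_j> = <v, u_j> / sqrt(<u_j, u_j>), so |<v, e_j>|^2 = <v, u_j>^2 / <u_j, u_j>.
Coefficients: <v, e_1> = 0/sqrt(6), <v, e_2> = 6/sqrt(30), <v, e_3> = -8/sqrt(105).
Square and sum: Σ |<v, e_j>|^2 = 38/21.
Compute ||v||^2 = v·v = 2.
Deficit = 2 − 38/21 = 4/21 ≥ 0, confirming Bessel's inequality. (The deficit equals ||v − Σ <v,e_j> e_j||^2, the squared distance from v to span{e_j}.)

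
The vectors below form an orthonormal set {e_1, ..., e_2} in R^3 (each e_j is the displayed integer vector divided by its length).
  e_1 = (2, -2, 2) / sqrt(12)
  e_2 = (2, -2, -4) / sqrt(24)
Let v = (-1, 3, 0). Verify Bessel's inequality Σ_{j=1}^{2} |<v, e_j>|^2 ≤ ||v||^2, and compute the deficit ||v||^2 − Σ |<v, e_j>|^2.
Σ |<v, e_j>|^2 = 8; ||v||^2 = 10; deficit = 2

Write each e_j = u_j / sqrt(<u_j, u_j>) where u_j is the displayed integer vector. Then <v, e_j> = <v, u_j> / sqrt(<u_j, u_j>), so |<v, e_j>|^2 = <v, u_j>^2 / <u_j, u_j>.
Coefficients: <v, e_1> = -8/sqrt(12), <v, e_2> = -8/sqrt(24).
Square and sum: Σ |<v, e_j>|^2 = 8.
Compute ||v||^2 = v·v = 10.
Deficit = 10 − 8 = 2 ≥ 0, confirming Bessel's inequality. (The deficit equals ||v − Σ <v,e_j> e_j||^2, the squared distance from v to span{e_j}.)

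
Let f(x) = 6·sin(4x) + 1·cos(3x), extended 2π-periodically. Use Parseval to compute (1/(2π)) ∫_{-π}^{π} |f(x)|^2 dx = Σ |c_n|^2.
Σ |c_n|^2 = 37/2

Expand |f|^2 and use orthogonality of {sin(nx), cos(mx)} on [-π, π]:
  ∫_{-π}^{π} sin(nx)^2 dx = π, ∫ cos(mx)^2 dx = π, and cross terms integrate to 0.
So ∫_{-π}^{π} f(x)^2 dx = 6^2 · π + 1^2 · π = (36 + 1)π.
Divide by 2π: (36 + 1)/2 = 37/2.
By Parseval, this equals Σ |c_n|^2.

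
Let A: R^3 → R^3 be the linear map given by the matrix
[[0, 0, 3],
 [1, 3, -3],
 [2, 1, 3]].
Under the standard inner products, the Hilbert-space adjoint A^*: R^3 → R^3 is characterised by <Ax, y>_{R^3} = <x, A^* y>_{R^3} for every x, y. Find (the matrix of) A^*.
A^* = A^T =
[[0, 1, 2],
 [0, 3, 1],
 [3, -3, 3]]

For real matrices with standard dot products, the defining identity <Ax, y> = <x, A^* y> gives (Ax)^T y = x^T (A^*) y, i.e. x^T A^T y = x^T (A^*) y. Since this holds for all x, y, we must have A^* = A^T. Therefore
A^* =
[[0, 1, 2],
 [0, 3, 1],
 [3, -3, 3]].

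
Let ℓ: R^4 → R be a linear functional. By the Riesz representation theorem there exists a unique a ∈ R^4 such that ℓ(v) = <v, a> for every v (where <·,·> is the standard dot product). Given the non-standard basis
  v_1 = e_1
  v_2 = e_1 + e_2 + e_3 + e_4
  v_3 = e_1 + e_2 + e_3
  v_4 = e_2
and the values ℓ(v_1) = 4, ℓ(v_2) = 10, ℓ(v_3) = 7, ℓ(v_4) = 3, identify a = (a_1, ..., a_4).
a = (4, 3, 0, 3)

Write a = (a_1, ..., a_4) in the standard basis. For each basis vector v_i, ℓ(v_i) = <v_i, a> is a linear equation in the a_j's. Collect the n equations into a matrix system V a = ℓ, where row i of V is v_i (expressed in the standard basis). Since V is invertible (lower-triangular with 1s on the diagonal, up to permutation), solve by back-substitution:
  V =
[[1, 0, 0, 0],
 [1, 1, 1, 1],
 [1, 1, 1, 0],
 [0, 1, 0, 0]]
  V a = (4, 10, 7, 3)
Solving gives a = (4, 3, 0, 3).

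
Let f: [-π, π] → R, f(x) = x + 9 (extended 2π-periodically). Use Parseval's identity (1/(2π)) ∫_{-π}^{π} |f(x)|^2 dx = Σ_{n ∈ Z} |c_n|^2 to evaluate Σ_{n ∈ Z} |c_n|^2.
Σ |c_n|^2 = π^2/3 + 81

Expand and integrate term by term over [-π, π]:
  ∫ (x)^2 dx = 1·(2π^3/3); ∫ 2·1·(9)·x dx = 0 (odd integrand); ∫ 9^2 dx = 81·2π.
So (1/(2π)) ∫_{-π}^{π} (x + 9)^2 dx = 1π^2/3 + 81 = π^2/3 + 81.
Parseval ⇒ Σ |c_n|^2 = π^2/3 + 81.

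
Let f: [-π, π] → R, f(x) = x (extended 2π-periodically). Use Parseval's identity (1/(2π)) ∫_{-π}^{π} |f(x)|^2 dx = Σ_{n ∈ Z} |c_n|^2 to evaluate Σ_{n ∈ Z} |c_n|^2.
Σ |c_n|^2 = π^2/3

Expand and integrate term by term over [-π, π]:
  ∫ (x)^2 dx = 1·(2π^3/3); ∫ 2·1·(0)·x dx = 0 (odd integrand); ∫ 0^2 dx = 0·2π.
So (1/(2π)) ∫_{-π}^{π} (x)^2 dx = 1π^2/3 + 0 = π^2/3.
Parseval ⇒ Σ |c_n|^2 = π^2/3.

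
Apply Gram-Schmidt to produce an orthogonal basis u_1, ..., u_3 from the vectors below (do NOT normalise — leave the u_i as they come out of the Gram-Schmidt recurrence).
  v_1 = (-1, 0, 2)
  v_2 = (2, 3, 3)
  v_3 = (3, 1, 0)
Orthogonal basis:
  u_1 = (-1, 0, 2)
  u_2 = (14/5, 3, 7/5)
  u_3 = (33/47, -77/94, 33/94)

Apply the Gram-Schmidt recurrence
  u_1 = v_1
  u_i = v_i − Σ_{j<i} ((v_i · u_j) / (u_j · u_j)) · u_j.

Step by step this gives:
  u_1 = (-1, 0, 2)
  u_2 = (14/5, 3, 7/5)
  u_3 = (33/47, -77/94, 33/94)

Orthogonality check:
  u_2 · u_1 = 0 (should be 0)
  u_3 · u_1 = 0 (should be 0)
  u_3 · u_2 = 0 (should be 0)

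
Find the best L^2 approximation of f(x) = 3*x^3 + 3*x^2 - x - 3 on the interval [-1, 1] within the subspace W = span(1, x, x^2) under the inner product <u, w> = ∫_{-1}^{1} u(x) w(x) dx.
g(x) = 3*x^2 + 4*x/5 - 3

The best approximation g ∈ W is the orthogonal projection of f onto W. Writing g = a_0 + a_1 x + a_2 x^2, the coefficients solve the normal equations G · a = b where
  G_{ij} = <φ_i, φ_j> and b_i = <f, φ_i>, with φ_0 = 1, φ_1 = x, φ_2 = x^2.
G =
  [2, 0, 2/3]
  [0, 2/3, 0]
  [2/3, 0, 2/5],
b = (-4, 8/15, -4/5).
Solving gives a_0 = -3, a_1 = 4/5, a_2 = 3, so
  g(x) = 3*x^2 + 4*x/5 - 3.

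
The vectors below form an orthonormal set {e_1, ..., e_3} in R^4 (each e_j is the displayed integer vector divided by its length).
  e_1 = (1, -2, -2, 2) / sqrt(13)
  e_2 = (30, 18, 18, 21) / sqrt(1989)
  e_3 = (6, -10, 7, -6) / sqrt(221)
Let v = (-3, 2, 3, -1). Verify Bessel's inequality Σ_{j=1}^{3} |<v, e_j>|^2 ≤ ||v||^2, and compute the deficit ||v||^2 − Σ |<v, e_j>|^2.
Σ |<v, e_j>|^2 = 235/13; ||v||^2 = 23; deficit = 64/13

Write each e_j = u_j / sqrt(<u_j, u_j>) where u_j is the displayed integer vector. Then <v, e_j> = <v, u_j> / sqrt(<u_j, u_j>), so |<v, e_j>|^2 = <v, u_j>^2 / <u_j, u_j>.
Coefficients: <v, e_1> = -15/sqrt(13), <v, e_2> = -21/sqrt(1989), <v, e_3> = -11/sqrt(221).
Square and sum: Σ |<v, e_j>|^2 = 235/13.
Compute ||v||^2 = v·v = 23.
Deficit = 23 − 235/13 = 64/13 ≥ 0, confirming Bessel's inequality. (The deficit equals ||v − Σ <v,e_j> e_j||^2, the squared distance from v to span{e_j}.)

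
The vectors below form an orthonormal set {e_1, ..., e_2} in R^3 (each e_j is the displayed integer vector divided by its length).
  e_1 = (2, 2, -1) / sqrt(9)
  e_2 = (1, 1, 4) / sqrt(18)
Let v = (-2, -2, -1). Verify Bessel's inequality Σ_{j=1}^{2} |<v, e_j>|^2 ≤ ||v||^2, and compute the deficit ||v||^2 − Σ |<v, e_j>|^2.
Σ |<v, e_j>|^2 = 9; ||v||^2 = 9; deficit = 0

Write each e_j = u_j / sqrt(<u_j, u_j>) where u_j is the displayed integer vector. Then <v, e_j> = <v, u_j> / sqrt(<u_j, u_j>), so |<v, e_j>|^2 = <v, u_j>^2 / <u_j, u_j>.
Coefficients: <v, e_1> = -7/sqrt(9), <v, e_2> = -8/sqrt(18).
Square and sum: Σ |<v, e_j>|^2 = 9.
Compute ||v||^2 = v·v = 9.
Deficit = 9 − 9 = 0 ≥ 0, confirming Bessel's inequality. (The deficit equals ||v − Σ <v,e_j> e_j||^2, the squared distance from v to span{e_j}.)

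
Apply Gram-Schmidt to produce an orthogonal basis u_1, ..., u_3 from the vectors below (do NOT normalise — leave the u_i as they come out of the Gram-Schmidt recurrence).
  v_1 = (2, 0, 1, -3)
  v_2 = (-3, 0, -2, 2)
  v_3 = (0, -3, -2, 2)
Orthogonal basis:
  u_1 = (2, 0, 1, -3)
  u_2 = (-1, 0, -1, -1)
  u_3 = (8/7, -3, -10/7, 2/7)

Apply the Gram-Schmidt recurrence
  u_1 = v_1
  u_i = v_i − Σ_{j<i} ((v_i · u_j) / (u_j · u_j)) · u_j.

Step by step this gives:
  u_1 = (2, 0, 1, -3)
  u_2 = (-1, 0, -1, -1)
  u_3 = (8/7, -3, -10/7, 2/7)

Orthogonality check:
  u_2 · u_1 = 0 (should be 0)
  u_3 · u_1 = 0 (should be 0)
  u_3 · u_2 = 0 (should be 0)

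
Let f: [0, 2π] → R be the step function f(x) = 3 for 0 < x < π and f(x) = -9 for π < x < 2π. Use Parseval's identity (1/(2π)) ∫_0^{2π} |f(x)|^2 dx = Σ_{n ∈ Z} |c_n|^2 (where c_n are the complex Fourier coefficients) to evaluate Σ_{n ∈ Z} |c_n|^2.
Σ |c_n|^2 = 45

Parseval equates the L^2 energy of f (normalised by 1/(2π)) with the ℓ^2 sum of its Fourier coefficients: (1/(2π)) ∫_0^{2π} |f|^2 = Σ |c_n|^2.
Compute the left side: (1/(2π)) [∫_0^π 3^2 dx + ∫_π^{2π} (-9)^2 dx] = (1/(2π)) · (9π + 81π) = (9 + 81)/2 = 45.
So Σ_{n ∈ Z} |c_n|^2 = 45.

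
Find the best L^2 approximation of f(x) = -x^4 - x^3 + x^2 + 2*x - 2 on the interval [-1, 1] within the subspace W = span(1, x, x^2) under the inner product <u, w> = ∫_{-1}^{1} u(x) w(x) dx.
g(x) = x^2/7 + 7*x/5 - 67/35

The best approximation g ∈ W is the orthogonal projection of f onto W. Writing g = a_0 + a_1 x + a_2 x^2, the coefficients solve the normal equations G · a = b where
  G_{ij} = <φ_i, φ_j> and b_i = <f, φ_i>, with φ_0 = 1, φ_1 = x, φ_2 = x^2.
G =
  [2, 0, 2/3]
  [0, 2/3, 0]
  [2/3, 0, 2/5],
b = (-56/15, 14/15, -128/105).
Solving gives a_0 = -67/35, a_1 = 7/5, a_2 = 1/7, so
  g(x) = x^2/7 + 7*x/5 - 67/35.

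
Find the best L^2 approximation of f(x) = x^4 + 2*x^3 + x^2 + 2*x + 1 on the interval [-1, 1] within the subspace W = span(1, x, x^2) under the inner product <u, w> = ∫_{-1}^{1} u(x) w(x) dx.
g(x) = 13*x^2/7 + 16*x/5 + 32/35

The best approximation g ∈ W is the orthogonal projection of f onto W. Writing g = a_0 + a_1 x + a_2 x^2, the coefficients solve the normal equations G · a = b where
  G_{ij} = <φ_i, φ_j> and b_i = <f, φ_i>, with φ_0 = 1, φ_1 = x, φ_2 = x^2.
G =
  [2, 0, 2/3]
  [0, 2/3, 0]
  [2/3, 0, 2/5],
b = (46/15, 32/15, 142/105).
Solving gives a_0 = 32/35, a_1 = 16/5, a_2 = 13/7, so
  g(x) = 13*x^2/7 + 16*x/5 + 32/35.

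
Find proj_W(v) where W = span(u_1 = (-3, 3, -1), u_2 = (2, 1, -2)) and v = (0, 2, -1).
proj_W(v) = (-7/34, 142/85, -233/170)

Set up U = [u_1 | ... | u_2] ∈ R^(3×2). The projector onto W = col(U) is P = U (U^T U)^(-1) U^T.
Compute U^T U =
  [19, -1]
  [-1, 9],
and U^T v = (7, 4).
Solve U^T U · c = U^T v for the coefficients: c = (67/170, 83/170). The projection is proj_W(v) = U c.
Check: (v - proj_W(v)) · u_1 = 0  (should be 0).
Check: (v - proj_W(v)) · u_2 = 0  (should be 0).
Result: proj_W(v) = (-7/34, 142/85, -233/170).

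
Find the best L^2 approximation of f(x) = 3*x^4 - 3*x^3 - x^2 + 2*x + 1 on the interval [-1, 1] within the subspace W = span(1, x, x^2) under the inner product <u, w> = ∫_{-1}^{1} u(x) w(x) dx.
g(x) = 11*x^2/7 + x/5 + 26/35

The best approximation g ∈ W is the orthogonal projection of f onto W. Writing g = a_0 + a_1 x + a_2 x^2, the coefficients solve the normal equations G · a = b where
  G_{ij} = <φ_i, φ_j> and b_i = <f, φ_i>, with φ_0 = 1, φ_1 = x, φ_2 = x^2.
G =
  [2, 0, 2/3]
  [0, 2/3, 0]
  [2/3, 0, 2/5],
b = (38/15, 2/15, 118/105).
Solving gives a_0 = 26/35, a_1 = 1/5, a_2 = 11/7, so
  g(x) = 11*x^2/7 + x/5 + 26/35.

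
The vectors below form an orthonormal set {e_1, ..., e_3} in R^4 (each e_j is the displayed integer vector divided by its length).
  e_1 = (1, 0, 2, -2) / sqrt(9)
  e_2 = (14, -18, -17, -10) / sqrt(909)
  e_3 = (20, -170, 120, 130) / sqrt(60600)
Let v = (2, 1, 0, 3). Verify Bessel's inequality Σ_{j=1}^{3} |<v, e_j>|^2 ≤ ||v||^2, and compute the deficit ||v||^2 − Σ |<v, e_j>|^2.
Σ |<v, e_j>|^2 = 10/3; ||v||^2 = 14; deficit = 32/3

Write each e_j = u_j / sqrt(<u_j, u_j>) where u_j is the displayed integer vector. Then <v, e_j> = <v, u_j> / sqrt(<u_j, u_j>), so |<v, e_j>|^2 = <v, u_j>^2 / <u_j, u_j>.
Coefficients: <v, e_1> = -4/sqrt(9), <v, e_2> = -20/sqrt(909), <v, e_3> = 260/sqrt(60600).
Square and sum: Σ |<v, e_j>|^2 = 10/3.
Compute ||v||^2 = v·v = 14.
Deficit = 14 − 10/3 = 32/3 ≥ 0, confirming Bessel's inequality. (The deficit equals ||v − Σ <v,e_j> e_j||^2, the squared distance from v to span{e_j}.)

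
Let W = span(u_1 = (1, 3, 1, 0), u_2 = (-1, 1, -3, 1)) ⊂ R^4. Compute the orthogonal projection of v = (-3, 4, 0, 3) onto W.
proj_W(v) = (-1/131, 473/131, -239/131, 119/131)

Set up U = [u_1 | ... | u_2] ∈ R^(4×2). The projector onto W = col(U) is P = U (U^T U)^(-1) U^T.
Compute U^T U =
  [11, -1]
  [-1, 12],
and U^T v = (9, 10).
Solve U^T U · c = U^T v for the coefficients: c = (118/131, 119/131). The projection is proj_W(v) = U c.
Check: (v - proj_W(v)) · u_1 = 0  (should be 0).
Check: (v - proj_W(v)) · u_2 = 0  (should be 0).
Result: proj_W(v) = (-1/131, 473/131, -239/131, 119/131).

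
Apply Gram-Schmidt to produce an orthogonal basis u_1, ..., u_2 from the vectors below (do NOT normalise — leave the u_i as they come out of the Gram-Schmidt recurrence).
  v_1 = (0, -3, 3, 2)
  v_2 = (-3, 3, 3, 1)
Orthogonal basis:
  u_1 = (0, -3, 3, 2)
  u_2 = (-3, 36/11, 30/11, 9/11)

Apply the Gram-Schmidt recurrence
  u_1 = v_1
  u_i = v_i − Σ_{j<i} ((v_i · u_j) / (u_j · u_j)) · u_j.

Step by step this gives:
  u_1 = (0, -3, 3, 2)
  u_2 = (-3, 36/11, 30/11, 9/11)

Orthogonality check:
  u_2 · u_1 = 0 (should be 0)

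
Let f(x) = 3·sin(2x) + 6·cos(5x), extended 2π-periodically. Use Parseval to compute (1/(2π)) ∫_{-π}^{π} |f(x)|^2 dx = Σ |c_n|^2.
Σ |c_n|^2 = 45/2

Expand |f|^2 and use orthogonality of {sin(nx), cos(mx)} on [-π, π]:
  ∫_{-π}^{π} sin(nx)^2 dx = π, ∫ cos(mx)^2 dx = π, and cross terms integrate to 0.
So ∫_{-π}^{π} f(x)^2 dx = 3^2 · π + 6^2 · π = (9 + 36)π.
Divide by 2π: (9 + 36)/2 = 45/2.
By Parseval, this equals Σ |c_n|^2.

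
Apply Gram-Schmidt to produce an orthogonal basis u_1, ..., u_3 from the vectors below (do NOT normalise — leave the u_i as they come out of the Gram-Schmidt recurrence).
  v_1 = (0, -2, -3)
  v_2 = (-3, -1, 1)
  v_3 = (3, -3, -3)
Orthogonal basis:
  u_1 = (0, -2, -3)
  u_2 = (-3, -15/13, 10/13)
  u_3 = (60/71, -108/71, 72/71)

Apply the Gram-Schmidt recurrence
  u_1 = v_1
  u_i = v_i − Σ_{j<i} ((v_i · u_j) / (u_j · u_j)) · u_j.

Step by step this gives:
  u_1 = (0, -2, -3)
  u_2 = (-3, -15/13, 10/13)
  u_3 = (60/71, -108/71, 72/71)

Orthogonality check:
  u_2 · u_1 = 0 (should be 0)
  u_3 · u_1 = 0 (should be 0)
  u_3 · u_2 = 0 (should be 0)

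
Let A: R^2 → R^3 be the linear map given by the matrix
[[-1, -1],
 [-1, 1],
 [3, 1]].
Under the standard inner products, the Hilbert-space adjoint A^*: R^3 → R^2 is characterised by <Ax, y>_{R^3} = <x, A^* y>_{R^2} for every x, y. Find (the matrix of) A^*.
A^* = A^T =
[[-1, -1, 3],
 [-1, 1, 1]]

For real matrices with standard dot products, the defining identity <Ax, y> = <x, A^* y> gives (Ax)^T y = x^T (A^*) y, i.e. x^T A^T y = x^T (A^*) y. Since this holds for all x, y, we must have A^* = A^T. Therefore
A^* =
[[-1, -1, 3],
 [-1, 1, 1]].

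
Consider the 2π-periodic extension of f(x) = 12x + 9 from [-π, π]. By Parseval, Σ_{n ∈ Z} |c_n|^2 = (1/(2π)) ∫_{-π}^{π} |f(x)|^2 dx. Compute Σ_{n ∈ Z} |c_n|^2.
Σ |c_n|^2 = 48π^2 + 81

Expand and integrate term by term over [-π, π]:
  ∫ (12x)^2 dx = 144·(2π^3/3); ∫ 2·12·(9)·x dx = 0 (odd integrand); ∫ 9^2 dx = 81·2π.
So (1/(2π)) ∫_{-π}^{π} (12x + 9)^2 dx = 144π^2/3 + 81 = 48π^2 + 81.
Parseval ⇒ Σ |c_n|^2 = 48π^2 + 81.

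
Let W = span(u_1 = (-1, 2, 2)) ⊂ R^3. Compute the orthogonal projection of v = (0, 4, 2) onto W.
proj_W(v) = (-4/3, 8/3, 8/3)

Set up U = [u_1 | ... | u_1] ∈ R^(3×1). The projector onto W = col(U) is P = U (U^T U)^(-1) U^T.
Compute U^T U =
  [9],
and U^T v = (12).
Solve U^T U · c = U^T v for the coefficients: c = (4/3). The projection is proj_W(v) = U c.
Check: (v - proj_W(v)) · u_1 = 0  (should be 0).
Result: proj_W(v) = (-4/3, 8/3, 8/3).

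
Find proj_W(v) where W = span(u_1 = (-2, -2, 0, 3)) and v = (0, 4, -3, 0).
proj_W(v) = (16/17, 16/17, 0, -24/17)

Set up U = [u_1 | ... | u_1] ∈ R^(4×1). The projector onto W = col(U) is P = U (U^T U)^(-1) U^T.
Compute U^T U =
  [17],
and U^T v = (-8).
Solve U^T U · c = U^T v for the coefficients: c = (-8/17). The projection is proj_W(v) = U c.
Check: (v - proj_W(v)) · u_1 = 0  (should be 0).
Result: proj_W(v) = (16/17, 16/17, 0, -24/17).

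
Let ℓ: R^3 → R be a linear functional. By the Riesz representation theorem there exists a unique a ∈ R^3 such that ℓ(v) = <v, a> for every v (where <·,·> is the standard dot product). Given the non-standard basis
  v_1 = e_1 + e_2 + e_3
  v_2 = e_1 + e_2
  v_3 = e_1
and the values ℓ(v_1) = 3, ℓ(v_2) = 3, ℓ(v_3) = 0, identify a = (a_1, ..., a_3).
a = (0, 3, 0)

Write a = (a_1, ..., a_3) in the standard basis. For each basis vector v_i, ℓ(v_i) = <v_i, a> is a linear equation in the a_j's. Collect the n equations into a matrix system V a = ℓ, where row i of V is v_i (expressed in the standard basis). Since V is invertible (lower-triangular with 1s on the diagonal, up to permutation), solve by back-substitution:
  V =
[[1, 1, 1],
 [1, 1, 0],
 [1, 0, 0]]
  V a = (3, 3, 0)
Solving gives a = (0, 3, 0).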